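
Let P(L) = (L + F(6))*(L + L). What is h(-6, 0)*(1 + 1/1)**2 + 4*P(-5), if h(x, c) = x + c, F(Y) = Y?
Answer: -64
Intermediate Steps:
P(L) = 2*L*(6 + L) (P(L) = (L + 6)*(L + L) = (6 + L)*(2*L) = 2*L*(6 + L))
h(x, c) = c + x
h(-6, 0)*(1 + 1/1)**2 + 4*P(-5) = (0 - 6)*(1 + 1/1)**2 + 4*(2*(-5)*(6 - 5)) = -6*(1 + 1)**2 + 4*(2*(-5)*1) = -6*2**2 + 4*(-10) = -6*4 - 40 = -24 - 40 = -64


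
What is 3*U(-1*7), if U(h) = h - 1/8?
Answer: -171/8 ≈ -21.375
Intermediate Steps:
U(h) = -1/8 + h (U(h) = h - 1*1/8 = h - 1/8 = -1/8 + h)
3*U(-1*7) = 3*(-1/8 - 1*7) = 3*(-1/8 - 7) = 3*(-57/8) = -171/8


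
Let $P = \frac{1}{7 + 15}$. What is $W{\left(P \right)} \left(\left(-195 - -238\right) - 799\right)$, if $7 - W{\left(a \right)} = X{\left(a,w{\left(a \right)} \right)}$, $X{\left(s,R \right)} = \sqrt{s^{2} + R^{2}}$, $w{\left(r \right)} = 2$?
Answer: $-5292 + \frac{378 \sqrt{1937}}{11} \approx -3779.6$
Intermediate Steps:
$P = \frac{1}{22} \approx 0.045455$
$X{\left(s,R \right)} = \sqrt{R^{2} + s^{2}}$
$W{\left(a \right)} = 7 - \sqrt{4 + a^{2}}$ ($W{\left(a \right)} = 7 - \sqrt{2^{2} + a^{2}} = 7 - \sqrt{4 + a^{2}}$)
$W{\left(P \right)} \left(\left(-195 - -238\right) - 799\right) = \left(7 - \sqrt{4 + \left(\frac{1}{22}\right)^{2}}\right) \left(\left(-195 - -238\right) - 799\right) = \left(7 - \sqrt{4 + \frac{1}{484}}\right) \left(\left(-195 + 238\right) - 799\right) = \left(7 - \sqrt{\frac{1937}{484}}\right) \left(43 - 799\right) = \left(7 - \frac{\sqrt{1937}}{22}\right) \left(-756\right) = -5292 + \frac{378 \sqrt{1937}}{11}$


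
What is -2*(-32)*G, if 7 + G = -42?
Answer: -3136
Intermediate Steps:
G = -49 (G = -7 - 42 = -49)
-2*(-32)*G = -2*(-32)*(-49) = -(-64)*(-49) = -1*3136 = -3136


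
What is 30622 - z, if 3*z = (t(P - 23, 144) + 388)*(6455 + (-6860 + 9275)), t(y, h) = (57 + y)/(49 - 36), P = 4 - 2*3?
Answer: -14609954/13 ≈ -1.1238e+6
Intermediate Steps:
P = -2 (P = 4 - 6 = -2)
t(y, h) = 57/13 + y/13 (t(y, h) = (57 + y)/13 = (57 + y)*(1/13) = 57/13 + y/13)
z = 15008040/13 (z = (((57/13 + (-2 - 23)/13) + 388)*(6455 + (-6860 + 9275)))/3 = (((57/13 + (1/13)*(-25)) + 388)*(6455 + 2415))/3 = (((57/13 - 25/13) + 388)*8870)/3 = ((32/13 + 388)*8870)/3 = ((5076/13)*8870)/3 = (1/3)*(45024120/13) = 15008040/13 ≈ 1.1545e+6)
30622 - z = 30622 - 1*15008040/13 = 30622 - 15008040/13 = -14609954/13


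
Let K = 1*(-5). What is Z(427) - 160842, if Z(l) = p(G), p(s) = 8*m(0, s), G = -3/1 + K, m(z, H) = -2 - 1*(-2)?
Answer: -160842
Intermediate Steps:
m(z, H) = 0 (m(z, H) = -2 + 2 = 0)
K = -5
G = -8 (G = -3/1 - 5 = -3 - 5 = -8)
p(s) = 0 (p(s) = 8*0 = 0)
Z(l) = 0
Z(427) - 160842 = 0 - 160842 = -160842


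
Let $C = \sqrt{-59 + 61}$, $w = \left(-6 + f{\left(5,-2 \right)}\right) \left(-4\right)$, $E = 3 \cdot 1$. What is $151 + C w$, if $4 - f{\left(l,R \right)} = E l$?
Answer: $151 + 68 \sqrt{2} \approx 247.17$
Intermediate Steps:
$E = 3$
$f{\left(l,R \right)} = 4 - 3 l$
$w = 68$ ($w = \left(-6 + \left(4 - 15\right)\right) \left(-4\right) = \left(-6 - 11\right) \left(-4\right) = \left(-17\right) \left(-4\right) = 68$)
$C = \sqrt{2} \approx 1.4142$
$151 + C w = 151 + \sqrt{2} \cdot 68 = 151 + 68 \sqrt{2}$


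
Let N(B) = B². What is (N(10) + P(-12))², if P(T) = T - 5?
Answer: 6889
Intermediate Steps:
P(T) = -5 + T
(N(10) + P(-12))² = (10² + (-5 - 12))² = (100 - 17)² = 83² = 6889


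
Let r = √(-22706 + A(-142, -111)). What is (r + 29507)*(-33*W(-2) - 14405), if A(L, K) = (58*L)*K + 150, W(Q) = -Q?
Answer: -426995797 - 28942*√222910 ≈ -4.4066e+8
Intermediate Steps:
A(L, K) = 150 + 58*K*L (A(L, K) = 58*K*L + 150 = 150 + 58*K*L)
r = 2*√222910 (r = √(-22706 + (150 + 58*(-111)*(-142))) = √(-22706 + (150 + 914196)) = √(-22706 + 914346) = √891640 = 2*√222910 ≈ 944.27)
(r + 29507)*(-33*W(-2) - 14405) = (2*√222910 + 29507)*(-(-33)*(-2) - 14405) = (29507 + 2*√222910)*(-33*2 - 14405) = (29507 + 2*√222910)*(-66 - 14405) = (29507 + 2*√222910)*(-14471) = -426995797 - 28942*√222910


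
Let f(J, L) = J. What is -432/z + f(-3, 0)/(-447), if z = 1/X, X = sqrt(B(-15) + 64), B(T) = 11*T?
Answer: 1/149 - 432*I*sqrt(101) ≈ 0.0067114 - 4341.5*I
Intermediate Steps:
X = I*sqrt(101) (X = sqrt(11*(-15) + 64) = sqrt(-165 + 64) = sqrt(-101) = I*sqrt(101) ≈ 10.05*I)
z = -I*sqrt(101)/101 (z = 1/(I*sqrt(101)) = -I*sqrt(101)/101 ≈ -0.099504*I)
-432/z + f(-3, 0)/(-447) = -432*I*sqrt(101) - 3/(-447) = -432*I*sqrt(101) - 3*(-1/447) = -432*I*sqrt(101) + 1/149 = 1/149 - 432*I*sqrt(101)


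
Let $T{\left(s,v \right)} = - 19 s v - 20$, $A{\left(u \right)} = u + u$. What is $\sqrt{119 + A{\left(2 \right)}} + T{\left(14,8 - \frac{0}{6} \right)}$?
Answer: $-2148 + \sqrt{123} \approx -2136.9$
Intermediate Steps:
$A{\left(u \right)} = 2 u$
$T{\left(s,v \right)} = -20 - 19 s v$ ($T{\left(s,v \right)} = - 19 s v - 20 = -20 - 19 s v$)
$\sqrt{119 + A{\left(2 \right)}} + T{\left(14,8 - \frac{0}{6} \right)} = \sqrt{119 + 2 \cdot 2} - \left(20 + 266 \left(8 - \frac{0}{6}\right)\right) = \sqrt{119 + 4} - \left(20 + 266 \left(8 - 0 \cdot \frac{1}{6}\right)\right) = \sqrt{123} - \left(20 + 266 \left(8 - 0\right)\right) = \sqrt{123} - \left(20 + 266 \left(8 + 0\right)\right) = \sqrt{123} - \left(20 + 266 \cdot 8\right) = \sqrt{123} - 2148 = -2148 + \sqrt{123}$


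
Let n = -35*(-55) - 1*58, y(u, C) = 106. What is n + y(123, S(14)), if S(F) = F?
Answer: 1973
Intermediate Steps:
n = 1867 (n = 1925 - 58 = 1867)
n + y(123, S(14)) = 1867 + 106 = 1973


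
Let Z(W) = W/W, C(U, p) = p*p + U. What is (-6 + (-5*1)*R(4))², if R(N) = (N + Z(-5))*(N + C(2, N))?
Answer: 309136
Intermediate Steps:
C(U, p) = U + p² (C(U, p) = p² + U = U + p²)
Z(W) = 1
R(N) = (1 + N)*(2 + N + N²) (R(N) = (N + 1)*(N + (2 + N²)) = (1 + N)*(2 + N + N²))
(-6 + (-5*1)*R(4))² = (-6 + (-5*1)*(2 + 4³ + 2*4² + 3*4))² = (-6 - 5*(2 + 64 + 2*16 + 12))² = (-6 - 5*(2 + 64 + 32 + 12))² = (-6 - 5*110)² = (-6 - 550)² = (-556)² = 309136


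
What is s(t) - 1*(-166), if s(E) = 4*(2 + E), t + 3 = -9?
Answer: 126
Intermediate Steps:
t = -12 (t = -3 - 9 = -12)
s(E) = 8 + 4*E
s(t) - 1*(-166) = (8 + 4*(-12)) - 1*(-166) = (8 - 48) + 166 = -40 + 166 = 126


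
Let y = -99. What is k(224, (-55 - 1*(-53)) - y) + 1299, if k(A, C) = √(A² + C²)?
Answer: 1299 + √59585 ≈ 1543.1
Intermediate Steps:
k(224, (-55 - 1*(-53)) - y) + 1299 = √(224² + ((-55 - 1*(-53)) - 1*(-99))²) + 1299 = √(50176 + ((-55 + 53) + 99)²) + 1299 = √(50176 + (-2 + 99)²) + 1299 = √(50176 + 97²) + 1299 = √(50176 + 9409) + 1299 = √59585 + 1299 = 1299 + √59585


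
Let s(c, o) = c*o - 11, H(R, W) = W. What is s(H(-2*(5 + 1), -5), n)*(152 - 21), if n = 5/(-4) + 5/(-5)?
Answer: 131/4 ≈ 32.750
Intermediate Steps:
n = -9/4 (n = 5*(-1/4) + 5*(-1/5) = -5/4 - 1 = -9/4 ≈ -2.2500)
s(c, o) = -11 + c*o
s(H(-2*(5 + 1), -5), n)*(152 - 21) = (-11 - 5*(-9/4))*(152 - 21) = (-11 + 45/4)*131 = (1/4)*131 = 131/4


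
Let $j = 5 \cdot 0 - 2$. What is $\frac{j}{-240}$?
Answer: $\frac{1}{120} \approx 0.0083333$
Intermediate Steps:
$j = -2$ ($j = 0 - 2 = -2$)
$\frac{j}{-240} = - \frac{2}{-240} = \left(-2\right) \left(- \frac{1}{240}\right) = \frac{1}{120}$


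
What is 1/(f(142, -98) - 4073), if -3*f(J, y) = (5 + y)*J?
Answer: 1/329 ≈ 0.0030395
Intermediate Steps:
f(J, y) = -J*(5 + y)/3 (f(J, y) = -(5 + y)*J/3 = -J*(5 + y)/3)
1/(f(142, -98) - 4073) = 1/(-1/3*142*(5 - 98) - 4073) = 1/(-1/3*142*(-93) - 4073) = 1/(4402 - 4073) = 1/329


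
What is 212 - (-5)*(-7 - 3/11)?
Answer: 1932/11 ≈ 175.64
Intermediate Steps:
212 - (-5)*(-7 - 3/11) = 212 - (-5)*(-80)/11 = 212 - 1*400/11 = 212 - 400/11 = 1932/11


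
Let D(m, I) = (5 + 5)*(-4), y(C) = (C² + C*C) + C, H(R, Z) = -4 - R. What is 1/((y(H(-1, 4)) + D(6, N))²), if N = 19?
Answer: 1/625 ≈ 0.0016000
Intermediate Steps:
y(C) = C + 2*C² (y(C) = (C² + C²) + C = 2*C² + C = C + 2*C²)
D(m, I) = -40 (D(m, I) = 10*(-4) = -40)
1/((y(H(-1, 4)) + D(6, N))²) = 1/(((-4 - 1*(-1))*(1 + 2*(-4 - 1*(-1))) - 40)²) = 1/(((-4 + 1)*(1 + 2*(-4 + 1)) - 40)²) = 1/((-3*(1 + 2*(-3)) - 40)²) = 1/((-3*(1 - 6) - 40)²) = 1/((-3*(-5) - 40)²) = 1/((15 - 40)²) = 1/((-25)²) = 1/625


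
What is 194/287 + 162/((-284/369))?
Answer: -8550595/40754 ≈ -209.81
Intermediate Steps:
194/287 + 162/((-284/369)) = 194*(1/287) + 162/((-284*1/369)) = 194/287 + 162/(-284/369) = 194/287 + 162*(-369/284) = 194/287 - 29889/142 = -8550595/40754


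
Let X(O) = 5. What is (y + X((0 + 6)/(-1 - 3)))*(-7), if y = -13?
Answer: 56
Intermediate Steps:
(y + X((0 + 6)/(-1 - 3)))*(-7) = (-13 + 5)*(-7) = -8*(-7) = 56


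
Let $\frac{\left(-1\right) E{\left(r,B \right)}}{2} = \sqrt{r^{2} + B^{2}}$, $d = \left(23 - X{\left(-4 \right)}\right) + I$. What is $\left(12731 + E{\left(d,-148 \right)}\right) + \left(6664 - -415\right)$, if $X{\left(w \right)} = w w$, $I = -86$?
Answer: $19810 - 2 \sqrt{28145} \approx 19474.0$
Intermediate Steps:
$X{\left(w \right)} = w^{2}$
$d = -79$ ($d = \left(23 - \left(-4\right)^{2}\right) - 86 = \left(23 - 16\right) - 86 = 7 - 86 = -79$)
$E{\left(r,B \right)} = - 2 \sqrt{B^{2} + r^{2}}$ ($E{\left(r,B \right)} = - 2 \sqrt{r^{2} + B^{2}} = - 2 \sqrt{B^{2} + r^{2}}$)
$\left(12731 + E{\left(d,-148 \right)}\right) + \left(6664 - -415\right) = \left(12731 - 2 \sqrt{\left(-148\right)^{2} + \left(-79\right)^{2}}\right) + \left(6664 - -415\right) = \left(12731 - 2 \sqrt{21904 + 6241}\right) + \left(6664 + 415\right) = \left(12731 - 2 \sqrt{28145}\right) + 7079 = 19810 - 2 \sqrt{28145}$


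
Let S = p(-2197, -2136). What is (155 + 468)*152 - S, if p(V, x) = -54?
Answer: 94750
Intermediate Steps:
S = -54
(155 + 468)*152 - S = (155 + 468)*152 - 1*(-54) = 623*152 + 54 = 94696 + 54 = 94750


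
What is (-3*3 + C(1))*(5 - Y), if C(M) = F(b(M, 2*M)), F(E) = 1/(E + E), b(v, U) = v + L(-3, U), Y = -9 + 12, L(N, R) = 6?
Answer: -125/7 ≈ -17.857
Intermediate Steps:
Y = 3
b(v, U) = 6 + v (b(v, U) = v + 6 = 6 + v)
F(E) = 1/(2*E)
C(M) = 1/(2*(6 + M))
(-3*3 + C(1))*(5 - Y) = (-3*3 + 1/(2*(6 + 1)))*(5 - 1*3) = (-9 + (½)/7)*(5 - 3) = (-9 + (½)*(⅐))*2 = (-9 + 1/14)*2 = -125/14*2 = -125/7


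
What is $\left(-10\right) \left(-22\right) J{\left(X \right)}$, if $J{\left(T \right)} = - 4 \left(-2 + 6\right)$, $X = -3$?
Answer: $-3520$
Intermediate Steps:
$J{\left(T \right)} = -16$ ($J{\left(T \right)} = \left(-4\right) 4 = -16$)
$\left(-10\right) \left(-22\right) J{\left(X \right)} = \left(-10\right) \left(-22\right) \left(-16\right) = 220 \left(-16\right) = -3520$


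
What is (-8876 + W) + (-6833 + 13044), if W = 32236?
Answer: 29571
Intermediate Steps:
(-8876 + W) + (-6833 + 13044) = (-8876 + 32236) + (-6833 + 13044) = 23360 + 6211 = 29571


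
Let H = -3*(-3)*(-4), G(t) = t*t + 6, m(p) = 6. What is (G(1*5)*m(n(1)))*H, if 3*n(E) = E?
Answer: -6696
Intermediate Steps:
n(E) = E/3
G(t) = 6 + t² (G(t) = t² + 6 = 6 + t²)
H = -36 (H = 9*(-4) = -36)
(G(1*5)*m(n(1)))*H = ((6 + (1*5)²)*6)*(-36) = ((6 + 5²)*6)*(-36) = ((6 + 25)*6)*(-36) = (31*6)*(-36) = 186*(-36) = -6696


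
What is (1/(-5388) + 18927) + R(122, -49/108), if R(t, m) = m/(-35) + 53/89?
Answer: 204218861741/10789470 ≈ 18928.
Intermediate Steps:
R(t, m) = 53/89 - m/35 (R(t, m) = m*(-1/35) + 53*(1/89) = -m/35 + 53/89 = 53/89 - m/35)
(1/(-5388) + 18927) + R(122, -49/108) = (1/(-5388) + 18927) + (53/89 - (-7)/(5*108)) = (-1/5388 + 18927) + (53/89 - (-7)/(5*108)) = 101978675/5388 + (53/89 - 1/35*(-49/108)) = 101978675/5388 + (53/89 + 7/540) = 101978675/5388 + 29243/48060 = 204218861741/10789470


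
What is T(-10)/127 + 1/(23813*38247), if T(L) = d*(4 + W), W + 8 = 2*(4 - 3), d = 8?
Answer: -14572412849/115668527997 ≈ -0.12598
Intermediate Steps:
W = -6 (W = -8 + 2*(4 - 3) = -8 + 2*1 = -8 + 2 = -6)
T(L) = -16 (T(L) = 8*(4 - 6) = 8*(-2) = -16)
T(-10)/127 + 1/(23813*38247) = -16/127 + 1/(23813*38247) = -16*1/127 + (1/23813)*(1/38247) = -16/127 + 1/910775811 = -14572412849/115668527997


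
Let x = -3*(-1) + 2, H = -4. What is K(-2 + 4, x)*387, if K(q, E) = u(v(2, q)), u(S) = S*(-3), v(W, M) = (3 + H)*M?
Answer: 2322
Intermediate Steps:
v(W, M) = -M (v(W, M) = (3 - 4)*M = -M)
x = 5 (x = 3 + 2 = 5)
u(S) = -3*S
K(q, E) = 3*q (K(q, E) = -(-3)*q = 3*q)
K(-2 + 4, x)*387 = (3*(-2 + 4))*387 = (3*2)*387 = 6*387 = 2322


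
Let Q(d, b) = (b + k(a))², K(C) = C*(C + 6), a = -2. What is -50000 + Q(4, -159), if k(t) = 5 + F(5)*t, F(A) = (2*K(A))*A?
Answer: 1522516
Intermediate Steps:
K(C) = C*(6 + C)
F(A) = 2*A²*(6 + A) (F(A) = (2*(A*(6 + A)))*A = (2*A*(6 + A))*A = 2*A²*(6 + A))
k(t) = 5 + 550*t (k(t) = 5 + (2*5²*(6 + 5))*t = 5 + (2*25*11)*t = 5 + 550*t)
Q(d, b) = (-1095 + b)² (Q(d, b) = (b + (5 + 550*(-2)))² = (b + (5 - 1100))² = (b - 1095)² = (-1095 + b)²)
-50000 + Q(4, -159) = -50000 + (-1095 - 159)² = -50000 + (-1254)² = -50000 + 1572516 = 1522516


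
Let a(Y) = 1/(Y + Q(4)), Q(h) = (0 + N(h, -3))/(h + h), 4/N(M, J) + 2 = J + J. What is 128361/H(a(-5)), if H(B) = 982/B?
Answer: -342296/13257 ≈ -25.820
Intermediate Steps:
N(M, J) = 4/(-2 + 2*J) (N(M, J) = 4/(-2 + (J + J)) = 4/(-2 + 2*J))
Q(h) = -1/(4*h) (Q(h) = (0 + 2/(-1 - 3))/(h + h) = (0 + 2/(-4))/((2*h)) = (0 + 2*(-¼))*(1/(2*h)) = (0 - ½)*(1/(2*h)) = -1/(4*h))
a(Y) = 1/(-1/16 + Y) (a(Y) = 1/(Y - ¼/4) = 1/(Y - ¼*¼) = 1/(Y - 1/16) = 1/(-1/16 + Y))
128361/H(a(-5)) = 128361/((982/((16/(-1 + 16*(-5)))))) = 128361/((982/((16/(-1 - 80))))) = 128361/((982/((16/(-81))))) = 128361/((982/((16*(-1/81))))) = 128361/((982/(-16/81))) = 128361/((982*(-81/16))) = 128361/(-39771/8) = 128361*(-8/39771) = -342296/13257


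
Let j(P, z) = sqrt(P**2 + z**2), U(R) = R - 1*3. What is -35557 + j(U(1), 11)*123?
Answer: -35557 + 615*sqrt(5) ≈ -34182.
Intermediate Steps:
U(R) = -3 + R (U(R) = R - 3 = -3 + R)
-35557 + j(U(1), 11)*123 = -35557 + sqrt((-3 + 1)**2 + 11**2)*123 = -35557 + sqrt((-2)**2 + 121)*123 = -35557 + sqrt(4 + 121)*123 = -35557 + sqrt(125)*123 = -35557 + (5*sqrt(5))*123 = -35557 + 615*sqrt(5)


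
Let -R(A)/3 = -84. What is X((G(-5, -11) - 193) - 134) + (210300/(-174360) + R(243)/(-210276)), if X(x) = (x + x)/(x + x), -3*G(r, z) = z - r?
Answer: -3519101/16973946 ≈ -0.20732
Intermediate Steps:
G(r, z) = -z/3 + r/3 (G(r, z) = -(z - r)/3 = -z/3 + r/3)
R(A) = 252 (R(A) = -3*(-84) = 252)
X(x) = 1 (X(x) = (2*x)/((2*x)) = (2*x)*(1/(2*x)) = 1)
X((G(-5, -11) - 193) - 134) + (210300/(-174360) + R(243)/(-210276)) = 1 + (210300/(-174360) + 252/(-210276)) = 1 + (210300*(-1/174360) + 252*(-1/210276)) = 1 + (-3505/2906 - 7/5841) = 1 - 20493047/16973946 = -3519101/16973946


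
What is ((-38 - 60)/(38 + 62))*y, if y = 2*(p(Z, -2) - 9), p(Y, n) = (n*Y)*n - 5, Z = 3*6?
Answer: -2842/25 ≈ -113.68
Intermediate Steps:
Z = 18
p(Y, n) = -5 + Y*n² (p(Y, n) = (Y*n)*n - 5 = Y*n² - 5 = -5 + Y*n²)
y = 116 (y = 2*((-5 + 18*(-2)²) - 9) = 2*((-5 + 18*4) - 9) = 2*((-5 + 72) - 9) = 2*(67 - 9) = 2*58 = 116)
((-38 - 60)/(38 + 62))*y = ((-38 - 60)/(38 + 62))*116 = -98/100*116 = -98*1/100*116 = -49/50*116 = -2842/25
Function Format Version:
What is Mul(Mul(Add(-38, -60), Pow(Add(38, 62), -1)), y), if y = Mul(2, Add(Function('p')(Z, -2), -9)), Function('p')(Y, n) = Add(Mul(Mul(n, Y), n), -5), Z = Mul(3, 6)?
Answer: Rational(-2842, 25) ≈ -113.68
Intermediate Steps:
Z = 18
Function('p')(Y, n) = Add(-5, Mul(Y, Pow(n, 2))) (Function('p')(Y, n) = Add(Mul(Mul(Y, n), n), -5) = Add(Mul(Y, Pow(n, 2)), -5) = Add(-5, Mul(Y, Pow(n, 2))))
y = 116 (y = Mul(2, Add(Add(-5, Mul(18, Pow(-2, 2))), -9)) = Mul(2, Add(Add(-5, Mul(18, 4)), -9)) = Mul(2, Add(Add(-5, 72), -9)) = Mul(2, Add(67, -9)) = Mul(2, 58) = 116)
Mul(Mul(Add(-38, -60), Pow(Add(38, 62), -1)), y) = Mul(Mul(Add(-38, -60), Pow(Add(38, 62), -1)), 116) = Mul(Mul(-98, Pow(100, -1)), 116) = Mul(Mul(-98, Rational(1, 100)), 116) = Mul(Rational(-49, 50), 116) = Rational(-2842, 25)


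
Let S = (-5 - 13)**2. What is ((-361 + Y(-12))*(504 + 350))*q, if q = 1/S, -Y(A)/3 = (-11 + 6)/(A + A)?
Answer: -1235311/1296 ≈ -953.17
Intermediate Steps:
Y(A) = 15/(2*A) (Y(A) = -3*(-11 + 6)/(A + A) = -(-15)/(2*A) = 15/(2*A))
S = 324 (S = (-18)**2 = 324)
q = 1/324 ≈ 0.0030864
((-361 + Y(-12))*(504 + 350))*q = ((-361 + (15/2)/(-12))*(504 + 350))*(1/324) = ((-361 + (15/2)*(-1/12))*854)*(1/324) = ((-361 - 5/8)*854)*(1/324) = -2893/8*854*(1/324) = -1235311/4*1/324 = -1235311/1296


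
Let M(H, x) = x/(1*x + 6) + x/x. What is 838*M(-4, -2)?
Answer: 419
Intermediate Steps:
M(H, x) = 1 + x/(6 + x) (M(H, x) = x/(x + 6) + 1 = x/(6 + x) + 1 = 1 + x/(6 + x))
838*M(-4, -2) = 838*(2*(3 - 2)/(6 - 2)) = 838*(2*1/4) = 838*(2*(¼)*1) = 838*(½) = 419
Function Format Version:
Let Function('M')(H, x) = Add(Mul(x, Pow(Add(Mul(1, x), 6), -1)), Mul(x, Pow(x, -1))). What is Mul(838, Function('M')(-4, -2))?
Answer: 419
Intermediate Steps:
Function('M')(H, x) = Add(1, Mul(x, Pow(Add(6, x), -1))) (Function('M')(H, x) = Add(Mul(x, Pow(Add(x, 6), -1)), 1) = Add(Mul(x, Pow(Add(6, x), -1)), 1) = Add(1, Mul(x, Pow(Add(6, x), -1))))
Mul(838, Function('M')(-4, -2)) = Mul(838, Mul(2, Pow(Add(6, -2), -1), Add(3, -2))) = Mul(838, Mul(2, Pow(4, -1), 1)) = Mul(838, Mul(2, Rational(1, 4), 1)) = Mul(838, Rational(1, 2)) = 419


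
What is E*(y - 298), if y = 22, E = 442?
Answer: -121992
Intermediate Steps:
E*(y - 298) = 442*(22 - 298) = 442*(-276) = -121992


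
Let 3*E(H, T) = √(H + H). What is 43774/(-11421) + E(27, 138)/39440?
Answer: -43774/11421 + √6/39440 ≈ -3.8327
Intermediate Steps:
E(H, T) = √2*√H/3 (E(H, T) = √(H + H)/3 = √(2*H)/3 = (√2*√H)/3 = √2*√H/3)
43774/(-11421) + E(27, 138)/39440 = 43774/(-11421) + (√2*√27/3)/39440 = 43774*(-1/11421) + (√2*(3*√3)/3)*(1/39440) = -43774/11421 + √6*(1/39440) = -43774/11421 + √6/39440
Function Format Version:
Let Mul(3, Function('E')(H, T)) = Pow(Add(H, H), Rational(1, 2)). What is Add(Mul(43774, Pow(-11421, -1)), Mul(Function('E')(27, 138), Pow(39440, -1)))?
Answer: Add(Rational(-43774, 11421), Mul(Rational(1, 39440), Pow(6, Rational(1, 2)))) ≈ -3.8327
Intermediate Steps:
Function('E')(H, T) = Mul(Rational(1, 3), Pow(2, Rational(1, 2)), Pow(H, Rational(1, 2))) (Function('E')(H, T) = Mul(Rational(1, 3), Pow(Add(H, H), Rational(1, 2))) = Mul(Rational(1, 3), Pow(Mul(2, H), Rational(1, 2))) = Mul(Rational(1, 3), Mul(Pow(2, Rational(1, 2)), Pow(H, Rational(1, 2)))) = Mul(Rational(1, 3), Pow(2, Rational(1, 2)), Pow(H, Rational(1, 2))))
Add(Mul(43774, Pow(-11421, -1)), Mul(Function('E')(27, 138), Pow(39440, -1))) = Add(Mul(43774, Pow(-11421, -1)), Mul(Mul(Rational(1, 3), Pow(2, Rational(1, 2)), Pow(27, Rational(1, 2))), Pow(39440, -1))) = Add(Mul(43774, Rational(-1, 11421)), Mul(Mul(Rational(1, 3), Pow(2, Rational(1, 2)), Mul(3, Pow(3, Rational(1, 2)))), Rational(1, 39440))) = Add(Rational(-43774, 11421), Mul(Pow(6, Rational(1, 2)), Rational(1, 39440))) = Add(Rational(-43774, 11421), Mul(Rational(1, 39440), Pow(6, Rational(1, 2))))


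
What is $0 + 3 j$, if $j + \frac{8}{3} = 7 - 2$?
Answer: $7$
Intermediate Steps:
$j = \frac{7}{3}$ ($j = - \frac{8}{3} + \left(7 - 2\right) = - \frac{8}{3} + 5 = \frac{7}{3} \approx 2.3333$)
$0 + 3 j = 0 + 3 \cdot \frac{7}{3} = 0 + 7 = 7$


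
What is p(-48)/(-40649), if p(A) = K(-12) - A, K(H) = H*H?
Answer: -192/40649 ≈ -0.0047234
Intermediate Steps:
K(H) = H²
p(A) = 144 - A (p(A) = (-12)² - A = 144 - A)
p(-48)/(-40649) = (144 - 1*(-48))/(-40649) = (144 + 48)*(-1/40649) = 192*(-1/40649) = -192/40649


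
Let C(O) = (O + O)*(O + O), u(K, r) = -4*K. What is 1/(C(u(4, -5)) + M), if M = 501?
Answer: 1/1525 ≈ 0.00065574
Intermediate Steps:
C(O) = 4*O² (C(O) = (2*O)*(2*O) = 4*O²)
1/(C(u(4, -5)) + M) = 1/(4*(-4*4)² + 501) = 1/(4*(-16)² + 501) = 1/(4*256 + 501) = 1/(1024 + 501) = 1/1525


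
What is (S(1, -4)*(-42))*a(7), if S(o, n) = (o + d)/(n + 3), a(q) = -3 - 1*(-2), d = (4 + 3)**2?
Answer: -2100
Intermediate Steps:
d = 49 (d = 7**2 = 49)
a(q) = -1 (a(q) = -3 + 2 = -1)
S(o, n) = (49 + o)/(3 + n) (S(o, n) = (o + 49)/(n + 3) = (49 + o)/(3 + n))
(S(1, -4)*(-42))*a(7) = (((49 + 1)/(3 - 4))*(-42))*(-1) = ((50/(-1))*(-42))*(-1) = (-1*50*(-42))*(-1) = -50*(-42)*(-1) = 2100*(-1) = -2100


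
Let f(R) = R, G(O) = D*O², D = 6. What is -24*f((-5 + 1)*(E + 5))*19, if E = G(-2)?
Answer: 52896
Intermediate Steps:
G(O) = 6*O²
E = 24 (E = 6*(-2)² = 6*4 = 24)
-24*f((-5 + 1)*(E + 5))*19 = -24*(-5 + 1)*(24 + 5)*19 = -24*(-4*29)*19 = -(-2784)*19 = -24*(-2204) = 52896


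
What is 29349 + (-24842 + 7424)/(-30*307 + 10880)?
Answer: 24497706/835 ≈ 29339.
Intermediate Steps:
29349 + (-24842 + 7424)/(-30*307 + 10880) = 29349 - 17418/(-9210 + 10880) = 29349 - 17418/1670 = 29349 - 17418*1/1670 = 29349 - 8709/835 = 24497706/835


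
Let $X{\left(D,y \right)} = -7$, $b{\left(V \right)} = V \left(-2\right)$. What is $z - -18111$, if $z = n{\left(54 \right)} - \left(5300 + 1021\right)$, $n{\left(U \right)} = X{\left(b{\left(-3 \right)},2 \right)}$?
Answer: $11783$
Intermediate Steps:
$b{\left(V \right)} = - 2 V$
$n{\left(U \right)} = -7$
$z = -6328$ ($z = -7 - \left(5300 + 1021\right) = -7 - 6321 = -6328$)
$z - -18111 = -6328 - -18111 = -6328 + 18111 = 11783$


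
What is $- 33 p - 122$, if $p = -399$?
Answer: $13045$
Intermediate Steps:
$- 33 p - 122 = \left(-33\right) \left(-399\right) - 122 = 13167 - 122 = 13045$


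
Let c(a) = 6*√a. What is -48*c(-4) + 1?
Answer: 1 - 576*I ≈ 1.0 - 576.0*I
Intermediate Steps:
-48*c(-4) + 1 = -288*√(-4) + 1 = -288*2*I + 1 = -576*I + 1 = 1 - 576*I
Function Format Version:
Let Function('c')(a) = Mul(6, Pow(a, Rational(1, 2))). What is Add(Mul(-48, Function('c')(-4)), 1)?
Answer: Add(1, Mul(-576, I)) ≈ Add(1.0000, Mul(-576.00, I))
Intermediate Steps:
Add(Mul(-48, Function('c')(-4)), 1) = Add(Mul(-48, Mul(6, Pow(-4, Rational(1, 2)))), 1) = Add(Mul(-48, Mul(6, Mul(2, I))), 1) = Add(Mul(-48, Mul(12, I)), 1) = Add(Mul(-576, I), 1) = Add(1, Mul(-576, I))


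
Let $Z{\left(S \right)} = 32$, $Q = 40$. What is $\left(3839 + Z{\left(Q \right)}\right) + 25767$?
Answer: $29638$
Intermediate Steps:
$\left(3839 + Z{\left(Q \right)}\right) + 25767 = \left(3839 + 32\right) + 25767 = 3871 + 25767 = 29638$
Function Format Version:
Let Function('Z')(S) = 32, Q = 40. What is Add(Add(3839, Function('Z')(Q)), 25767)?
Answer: 29638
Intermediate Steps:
Add(Add(3839, Function('Z')(Q)), 25767) = Add(Add(3839, 32), 25767) = Add(3871, 25767) = 29638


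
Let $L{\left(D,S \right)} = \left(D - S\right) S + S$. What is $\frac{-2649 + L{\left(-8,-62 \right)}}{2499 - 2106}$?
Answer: $- \frac{6059}{393} \approx -15.417$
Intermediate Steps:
$L{\left(D,S \right)} = S + S \left(D - S\right)$ ($L{\left(D,S \right)} = S \left(D - S\right) + S = S + S \left(D - S\right)$)
$\frac{-2649 + L{\left(-8,-62 \right)}}{2499 - 2106} = \frac{-2649 - 62 \left(1 - 8 - -62\right)}{2499 - 2106} = \frac{-2649 - 62 \left(1 - 8 + 62\right)}{393} = \left(-2649 - 3410\right) \frac{1}{393} = \left(-6059\right) \frac{1}{393} = - \frac{6059}{393}$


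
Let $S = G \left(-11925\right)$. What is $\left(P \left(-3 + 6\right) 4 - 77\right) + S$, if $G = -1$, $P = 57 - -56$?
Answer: $13204$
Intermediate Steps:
$P = 113$ ($P = 57 + 56 = 113$)
$S = 11925$ ($S = \left(-1\right) \left(-11925\right) = 11925$)
$\left(P \left(-3 + 6\right) 4 - 77\right) + S = \left(113 \left(-3 + 6\right) 4 - 77\right) + 11925 = \left(113 \cdot 3 \cdot 4 - 77\right) + 11925 = \left(113 \cdot 12 - 77\right) + 11925 = \left(1356 - 77\right) + 11925 = 1279 + 11925 = 13204$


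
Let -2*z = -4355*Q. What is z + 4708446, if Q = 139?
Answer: 10022237/2 ≈ 5.0111e+6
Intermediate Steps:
z = 605345/2 (z = -(-4355)*139/2 = -½*(-605345) = 605345/2 ≈ 3.0267e+5)
z + 4708446 = 605345/2 + 4708446 = 10022237/2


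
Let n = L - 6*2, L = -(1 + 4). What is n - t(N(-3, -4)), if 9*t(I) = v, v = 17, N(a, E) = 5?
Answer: -170/9 ≈ -18.889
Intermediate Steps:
t(I) = 17/9 (t(I) = (1/9)*17 = 17/9)
L = -5 (L = -1*5 = -5)
n = -17 (n = -5 - 6*2 = -5 - 12 = -17)
n - t(N(-3, -4)) = -17 - 1*17/9 = -17 - 17/9 = -170/9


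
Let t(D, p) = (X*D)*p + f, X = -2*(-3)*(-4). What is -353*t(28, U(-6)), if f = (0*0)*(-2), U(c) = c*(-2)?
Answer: 2846592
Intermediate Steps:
U(c) = -2*c
X = -24 (X = 6*(-4) = -24)
f = 0 (f = 0*(-2) = 0)
t(D, p) = -24*D*p (t(D, p) = (-24*D)*p + 0 = -24*D*p + 0 = -24*D*p)
-353*t(28, U(-6)) = -(-8472)*28*(-2*(-6)) = -(-8472)*28*12 = -353*(-8064) = 2846592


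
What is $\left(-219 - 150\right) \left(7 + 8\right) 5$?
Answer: $-27675$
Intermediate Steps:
$\left(-219 - 150\right) \left(7 + 8\right) 5 = \left(-219 + \left(-207 + 57\right)\right) 15 \cdot 5 = \left(-219 - 150\right) 75 = \left(-369\right) 75 = -27675$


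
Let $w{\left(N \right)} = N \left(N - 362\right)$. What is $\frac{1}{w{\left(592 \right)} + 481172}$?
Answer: $\frac{1}{617332} \approx 1.6199 \cdot 10^{-6}$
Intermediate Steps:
$w{\left(N \right)} = N \left(-362 + N\right)$
$\frac{1}{w{\left(592 \right)} + 481172} = \frac{1}{592 \left(-362 + 592\right) + 481172} = \frac{1}{592 \cdot 230 + 481172} = \frac{1}{136160 + 481172} = \frac{1}{617332}$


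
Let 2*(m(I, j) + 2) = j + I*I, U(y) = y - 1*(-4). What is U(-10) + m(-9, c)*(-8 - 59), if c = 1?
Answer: -2619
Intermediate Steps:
U(y) = 4 + y (U(y) = y + 4 = 4 + y)
m(I, j) = -2 + j/2 + I²/2 (m(I, j) = -2 + (j + I*I)/2 = -2 + (j + I²)/2 = -2 + (j/2 + I²/2) = -2 + j/2 + I²/2)
U(-10) + m(-9, c)*(-8 - 59) = (4 - 10) + (-2 + (½)*1 + (½)*(-9)²)*(-8 - 59) = -6 + (-2 + ½ + (½)*81)*(-67) = -6 + (-2 + ½ + 81/2)*(-67) = -6 + 39*(-67) = -6 - 2613 = -2619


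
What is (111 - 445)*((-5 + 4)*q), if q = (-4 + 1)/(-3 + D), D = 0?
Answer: 334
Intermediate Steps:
q = 1 (q = (-4 + 1)/(-3 + 0) = -3/(-3) = -3*(-⅓) = 1)
(111 - 445)*((-5 + 4)*q) = (111 - 445)*((-5 + 4)*1) = -(-334) = -334*(-1) = 334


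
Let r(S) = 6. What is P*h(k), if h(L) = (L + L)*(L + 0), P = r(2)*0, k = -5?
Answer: 0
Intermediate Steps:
P = 0 (P = 6*0 = 0)
h(L) = 2*L² (h(L) = (2*L)*L = 2*L²)
P*h(k) = 0*(2*(-5)²) = 0*(2*25) = 0*50 = 0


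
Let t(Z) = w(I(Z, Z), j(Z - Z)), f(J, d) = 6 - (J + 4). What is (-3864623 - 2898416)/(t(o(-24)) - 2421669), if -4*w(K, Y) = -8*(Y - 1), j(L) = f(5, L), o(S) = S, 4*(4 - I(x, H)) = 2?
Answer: 6763039/2421677 ≈ 2.7927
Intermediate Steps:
I(x, H) = 7/2 (I(x, H) = 4 - 1/4*2 = 4 - 1/2 = 7/2)
f(J, d) = 2 - J (f(J, d) = 6 - (4 + J) = 6 + (-4 - J) = 2 - J)
j(L) = -3 (j(L) = 2 - 1*5 = 2 - 5 = -3)
w(K, Y) = -2 + 2*Y (w(K, Y) = -(-2)*(Y - 1) = -(-2)*(-1 + Y) = -(8 - 8*Y)/4 = -2 + 2*Y)
t(Z) = -8 (t(Z) = -2 + 2*(-3) = -2 - 6 = -8)
(-3864623 - 2898416)/(t(o(-24)) - 2421669) = (-3864623 - 2898416)/(-8 - 2421669) = -6763039/(-2421677) = -6763039*(-1/2421677) = 6763039/2421677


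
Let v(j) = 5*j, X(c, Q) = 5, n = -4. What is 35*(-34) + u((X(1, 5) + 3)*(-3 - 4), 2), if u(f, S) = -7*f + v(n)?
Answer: -818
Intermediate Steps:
u(f, S) = -20 - 7*f (u(f, S) = -7*f + 5*(-4) = -7*f - 20 = -20 - 7*f)
35*(-34) + u((X(1, 5) + 3)*(-3 - 4), 2) = 35*(-34) + (-20 - 7*(5 + 3)*(-3 - 4)) = -1190 + (-20 - 56*(-7)) = -1190 + (-20 - 7*(-56)) = -1190 + (-20 + 392) = -1190 + 372 = -818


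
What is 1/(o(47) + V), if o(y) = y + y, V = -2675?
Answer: -1/2581 ≈ -0.00038745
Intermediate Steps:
o(y) = 2*y
1/(o(47) + V) = 1/(2*47 - 2675) = 1/(94 - 2675) = 1/(-2581) = -1/2581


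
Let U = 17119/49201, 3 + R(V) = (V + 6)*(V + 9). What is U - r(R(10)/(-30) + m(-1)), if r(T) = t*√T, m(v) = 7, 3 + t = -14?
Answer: 17119/49201 + 17*I*√2730/30 ≈ 0.34794 + 29.608*I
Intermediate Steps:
t = -17 (t = -3 - 14 = -17)
R(V) = -3 + (6 + V)*(9 + V) (R(V) = -3 + (V + 6)*(V + 9) = -3 + (6 + V)*(9 + V))
r(T) = -17*√T
U = 17119/49201 (U = 17119*(1/49201) = 17119/49201 ≈ 0.34794)
U - r(R(10)/(-30) + m(-1)) = 17119/49201 - (-17)*√((51 + 10² + 15*10)/(-30) + 7) = 17119/49201 - (-17)*√((51 + 100 + 150)*(-1/30) + 7) = 17119/49201 - (-17)*√(301*(-1/30) + 7) = 17119/49201 - (-17)*√(-301/30 + 7) = 17119/49201 - (-17)*√(-91/30) = 17119/49201 - (-17)*I*√2730/30 = 17119/49201 + 17*I*√2730/30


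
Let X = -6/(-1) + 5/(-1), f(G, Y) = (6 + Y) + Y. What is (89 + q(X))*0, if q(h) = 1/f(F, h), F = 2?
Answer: 0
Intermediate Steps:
f(G, Y) = 6 + 2*Y
X = 1 (X = -6*(-1) + 5*(-1) = 6 - 5 = 1)
q(h) = 1/(6 + 2*h)
(89 + q(X))*0 = (89 + 1/(2*(3 + 1)))*0 = (89 + (½)/4)*0 = (89 + (½)*(¼))*0 = (89 + ⅛)*0 = (713/8)*0 = 0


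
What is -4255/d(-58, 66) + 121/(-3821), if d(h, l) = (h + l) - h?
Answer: -16266341/252186 ≈ -64.501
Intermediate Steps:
d(h, l) = l
-4255/d(-58, 66) + 121/(-3821) = -4255/66 + 121/(-3821) = -4255*1/66 + 121*(-1/3821) = -4255/66 - 121/3821 = -16266341/252186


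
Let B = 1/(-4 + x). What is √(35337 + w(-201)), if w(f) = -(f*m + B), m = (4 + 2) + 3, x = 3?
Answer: 11*√307 ≈ 192.74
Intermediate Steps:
B = -1 (B = 1/(-4 + 3) = 1/(-1) = -1)
m = 9 (m = 6 + 3 = 9)
w(f) = 1 - 9*f (w(f) = -(f*9 - 1) = -(9*f - 1) = -(-1 + 9*f) = 1 - 9*f)
√(35337 + w(-201)) = √(35337 + (1 - 9*(-201))) = √(35337 + (1 + 1809)) = √(35337 + 1810) = √37147 = 11*√307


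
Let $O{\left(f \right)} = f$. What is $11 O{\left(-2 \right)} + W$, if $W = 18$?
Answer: $-4$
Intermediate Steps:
$11 O{\left(-2 \right)} + W = 11 \left(-2\right) + 18 = -22 + 18 = -4$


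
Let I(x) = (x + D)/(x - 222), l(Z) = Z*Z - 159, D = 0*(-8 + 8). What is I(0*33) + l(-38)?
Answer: 1285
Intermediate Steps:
D = 0 (D = 0*0 = 0)
l(Z) = -159 + Z² (l(Z) = Z² - 159 = -159 + Z²)
I(x) = x/(-222 + x) (I(x) = (x + 0)/(x - 222) = x/(-222 + x))
I(0*33) + l(-38) = (0*33)/(-222 + 0*33) + (-159 + (-38)²) = 0/(-222 + 0) + (-159 + 1444) = 0/(-222) + 1285 = 0*(-1/222) + 1285 = 0 + 1285 = 1285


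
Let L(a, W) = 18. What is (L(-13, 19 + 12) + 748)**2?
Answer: 586756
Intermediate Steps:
(L(-13, 19 + 12) + 748)**2 = (18 + 748)**2 = 766**2 = 586756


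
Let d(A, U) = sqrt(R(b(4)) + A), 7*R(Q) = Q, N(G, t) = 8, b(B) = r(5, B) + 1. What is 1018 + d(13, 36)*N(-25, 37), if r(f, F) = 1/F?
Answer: 1018 + 12*sqrt(287)/7 ≈ 1047.0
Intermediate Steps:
r(f, F) = 1/F
b(B) = 1 + 1/B (b(B) = 1/B + 1 = 1 + 1/B)
R(Q) = Q/7
d(A, U) = sqrt(5/28 + A) (d(A, U) = sqrt(((1 + 4)/4)/7 + A) = sqrt(((1/4)*5)/7 + A) = sqrt((1/7)*(5/4) + A) = sqrt(5/28 + A))
1018 + d(13, 36)*N(-25, 37) = 1018 + (sqrt(35 + 196*13)/14)*8 = 1018 + (sqrt(35 + 2548)/14)*8 = 1018 + (sqrt(2583)/14)*8 = 1018 + ((3*sqrt(287))/14)*8 = 1018 + (3*sqrt(287)/14)*8 = 1018 + 12*sqrt(287)/7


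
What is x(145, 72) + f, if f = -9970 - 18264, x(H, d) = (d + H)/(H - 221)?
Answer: -2146001/76 ≈ -28237.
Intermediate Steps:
x(H, d) = (H + d)/(-221 + H)
f = -28234
x(145, 72) + f = (145 + 72)/(-221 + 145) - 28234 = 217/(-76) - 28234 = -1/76*217 - 28234 = -217/76 - 28234 = -2146001/76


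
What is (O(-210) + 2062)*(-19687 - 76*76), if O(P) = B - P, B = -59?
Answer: -56349619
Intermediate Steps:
O(P) = -59 - P
(O(-210) + 2062)*(-19687 - 76*76) = ((-59 - 1*(-210)) + 2062)*(-19687 - 76*76) = ((-59 + 210) + 2062)*(-19687 - 5776) = (151 + 2062)*(-25463) = 2213*(-25463) = -56349619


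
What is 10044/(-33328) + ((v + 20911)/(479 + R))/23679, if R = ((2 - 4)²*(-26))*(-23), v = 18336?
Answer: -170376822995/566429431788 ≈ -0.30079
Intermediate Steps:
R = 2392 (R = ((-2)²*(-26))*(-23) = (4*(-26))*(-23) = -104*(-23) = 2392)
10044/(-33328) + ((v + 20911)/(479 + R))/23679 = 10044/(-33328) + ((18336 + 20911)/(479 + 2392))/23679 = 10044*(-1/33328) + (39247/2871)*(1/23679) = -2511/8332 + (39247*(1/2871))*(1/23679) = -2511/8332 + (39247/2871)*(1/23679) = -2511/8332 + 39247/67982409 = -170376822995/566429431788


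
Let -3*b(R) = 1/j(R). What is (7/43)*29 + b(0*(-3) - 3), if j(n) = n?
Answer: 1870/387 ≈ 4.8320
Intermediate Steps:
b(R) = -1/(3*R)
(7/43)*29 + b(0*(-3) - 3) = (7/43)*29 - 1/(3*(0*(-3) - 3)) = (7*(1/43))*29 - 1/(3*(0 - 3)) = (7/43)*29 - ⅓/(-3) = 203/43 - ⅓*(-⅓) = 203/43 + ⅑ = 1870/387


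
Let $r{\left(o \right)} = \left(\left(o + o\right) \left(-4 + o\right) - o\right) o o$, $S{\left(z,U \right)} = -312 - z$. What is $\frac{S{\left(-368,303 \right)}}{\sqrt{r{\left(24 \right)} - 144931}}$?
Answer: $\frac{8 \sqrt{8045}}{8045} \approx 0.089192$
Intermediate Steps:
$r{\left(o \right)} = o^{2} \left(- o + 2 o \left(-4 + o\right)\right)$ ($r{\left(o \right)} = \left(2 o \left(-4 + o\right) - o\right) o o = \left(- o + 2 o \left(-4 + o\right)\right) o o = o \left(- o + 2 o \left(-4 + o\right)\right) o = o^{2} \left(- o + 2 o \left(-4 + o\right)\right)$)
$\frac{S{\left(-368,303 \right)}}{\sqrt{r{\left(24 \right)} - 144931}} = \frac{-312 - -368}{\sqrt{24^{3} \left(-9 + 2 \cdot 24\right) - 144931}} = \frac{-312 + 368}{\sqrt{13824 \left(-9 + 48\right) - 144931}} = \frac{56}{\sqrt{13824 \cdot 39 - 144931}} = \frac{56}{\sqrt{539136 - 144931}} = \frac{56}{\sqrt{394205}} = \frac{56}{7 \sqrt{8045}} = 56 \frac{\sqrt{8045}}{56315} = \frac{8 \sqrt{8045}}{8045}$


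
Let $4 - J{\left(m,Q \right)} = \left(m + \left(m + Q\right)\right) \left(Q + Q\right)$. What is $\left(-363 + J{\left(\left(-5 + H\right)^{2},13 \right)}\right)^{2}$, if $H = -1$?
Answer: $6599761$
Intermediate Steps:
$J{\left(m,Q \right)} = 4 - 2 Q \left(Q + 2 m\right)$ ($J{\left(m,Q \right)} = 4 - \left(m + \left(m + Q\right)\right) \left(Q + Q\right) = 4 - \left(m + \left(Q + m\right)\right) 2 Q = 4 - \left(Q + 2 m\right) 2 Q = 4 - 2 Q \left(Q + 2 m\right)$)
$\left(-363 + J{\left(\left(-5 + H\right)^{2},13 \right)}\right)^{2} = \left(-363 - \left(-4 + 338 + 52 \left(-5 - 1\right)^{2}\right)\right)^{2} = \left(-363 - \left(334 + 1872\right)\right)^{2} = \left(-363 - 2206\right)^{2} = \left(-2569\right)^{2} = 6599761$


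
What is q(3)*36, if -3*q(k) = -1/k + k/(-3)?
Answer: 16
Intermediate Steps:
q(k) = 1/(3*k) + k/9 (q(k) = -(-1/k + k/(-3))/3 = -(-1/k + k*(-1/3))/3 = -(-1/k - k/3)/3 = 1/(3*k) + k/9)
q(3)*36 = ((1/9)*(3 + 3**2)/3)*36 = ((1/9)*(1/3)*(3 + 9))*36 = ((1/9)*(1/3)*12)*36 = (4/9)*36 = 16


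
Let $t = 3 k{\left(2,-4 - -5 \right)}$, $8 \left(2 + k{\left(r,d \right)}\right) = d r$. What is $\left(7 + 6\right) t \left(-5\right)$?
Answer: $\frac{1365}{4} \approx 341.25$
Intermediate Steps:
$k{\left(r,d \right)} = -2 + \frac{d r}{8}$
$t = - \frac{21}{4}$ ($t = 3 \left(-2 + \frac{1}{8} \left(-4 - -5\right) 2\right) = 3 \left(-2 + \frac{1}{8} \left(-4 + 5\right) 2\right) = 3 \left(-2 + \frac{1}{8} \cdot 1 \cdot 2\right) = 3 \left(-2 + \frac{1}{4}\right) = 3 \left(- \frac{7}{4}\right) = - \frac{21}{4} \approx -5.25$)
$\left(7 + 6\right) t \left(-5\right) = \left(7 + 6\right) \left(- \frac{21}{4}\right) \left(-5\right) = 13 \left(- \frac{21}{4}\right) \left(-5\right) = \left(- \frac{273}{4}\right) \left(-5\right) = \frac{1365}{4}$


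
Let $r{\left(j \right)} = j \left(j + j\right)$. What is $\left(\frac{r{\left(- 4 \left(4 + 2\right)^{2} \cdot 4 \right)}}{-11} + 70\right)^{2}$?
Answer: $\frac{439279979524}{121} \approx 3.6304 \cdot 10^{9}$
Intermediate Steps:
$r{\left(j \right)} = 2 j^{2}$ ($r{\left(j \right)} = j 2 j = 2 j^{2}$)
$\left(\frac{r{\left(- 4 \left(4 + 2\right)^{2} \cdot 4 \right)}}{-11} + 70\right)^{2} = \left(\frac{2 \left(- 4 \left(4 + 2\right)^{2} \cdot 4\right)^{2}}{-11} + 70\right)^{2} = \left(2 \left(- 4 \cdot 6^{2} \cdot 4\right)^{2} \left(- \frac{1}{11}\right) + 70\right)^{2} = \left(2 \left(\left(-4\right) 36 \cdot 4\right)^{2} \left(- \frac{1}{11}\right) + 70\right)^{2} = \left(2 \left(\left(-144\right) 4\right)^{2} \left(- \frac{1}{11}\right) + 70\right)^{2} = \left(2 \left(-576\right)^{2} \left(- \frac{1}{11}\right) + 70\right)^{2} = \left(2 \cdot 331776 \left(- \frac{1}{11}\right) + 70\right)^{2} = \left(663552 \left(- \frac{1}{11}\right) + 70\right)^{2} = \left(- \frac{663552}{11} + 70\right)^{2} = \left(- \frac{662782}{11}\right)^{2} = \frac{439279979524}{121}$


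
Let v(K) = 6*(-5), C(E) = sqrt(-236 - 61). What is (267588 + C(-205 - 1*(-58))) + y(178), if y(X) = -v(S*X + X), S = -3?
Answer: 267618 + 3*I*sqrt(33) ≈ 2.6762e+5 + 17.234*I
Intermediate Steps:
C(E) = 3*I*sqrt(33) (C(E) = sqrt(-297) = 3*I*sqrt(33))
v(K) = -30
y(X) = 30 (y(X) = -1*(-30) = 30)
(267588 + C(-205 - 1*(-58))) + y(178) = (267588 + 3*I*sqrt(33)) + 30 = 267618 + 3*I*sqrt(33)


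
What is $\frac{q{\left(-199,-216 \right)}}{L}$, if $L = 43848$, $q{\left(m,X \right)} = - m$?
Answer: $\frac{199}{43848} \approx 0.0045384$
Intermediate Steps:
$\frac{q{\left(-199,-216 \right)}}{L} = \frac{\left(-1\right) \left(-199\right)}{43848} = 199 \cdot \frac{1}{43848} = \frac{199}{43848}$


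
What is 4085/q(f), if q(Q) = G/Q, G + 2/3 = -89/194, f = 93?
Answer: -44220942/131 ≈ -3.3756e+5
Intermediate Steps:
G = -655/582 (G = -⅔ - 89/194 = -655/582 ≈ -1.1254)
q(Q) = -655/(582*Q)
4085/q(f) = 4085/((-655/582/93)) = 4085/((-655/582*1/93)) = 4085/(-655/54126) = 4085*(-54126/655) = -44220942/131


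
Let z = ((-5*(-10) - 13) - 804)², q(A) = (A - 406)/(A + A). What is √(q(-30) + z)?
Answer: 2*√33091665/15 ≈ 767.00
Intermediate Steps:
q(A) = (-406 + A)/(2*A) (q(A) = (-406 + A)/((2*A)) = (-406 + A)*(1/(2*A)) = (-406 + A)/(2*A))
z = 588289 (z = ((50 - 13) - 804)² = (37 - 804)² = (-767)² = 588289)
√(q(-30) + z) = √((½)*(-406 - 30)/(-30) + 588289) = √((½)*(-1/30)*(-436) + 588289) = √(109/15 + 588289) = √(8824444/15) = 2*√33091665/15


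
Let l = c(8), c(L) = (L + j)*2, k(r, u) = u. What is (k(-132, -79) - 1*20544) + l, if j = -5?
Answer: -20617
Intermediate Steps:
c(L) = -10 + 2*L (c(L) = (L - 5)*2 = (-5 + L)*2 = -10 + 2*L)
l = 6 (l = -10 + 2*8 = -10 + 16 = 6)
(k(-132, -79) - 1*20544) + l = (-79 - 1*20544) + 6 = (-79 - 20544) + 6 = -20623 + 6 = -20617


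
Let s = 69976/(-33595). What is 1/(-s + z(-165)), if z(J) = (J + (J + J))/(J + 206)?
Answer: -1377395/13760509 ≈ -0.10010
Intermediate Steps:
s = -69976/33595 (s = 69976*(-1/33595) = -69976/33595 ≈ -2.0829)
z(J) = 3*J/(206 + J) (z(J) = (J + 2*J)/(206 + J) = (3*J)/(206 + J) = 3*J/(206 + J))
1/(-s + z(-165)) = 1/(-1*(-69976/33595) + 3*(-165)/(206 - 165)) = 1/(69976/33595 + 3*(-165)/41) = 1/(69976/33595 + 3*(-165)*(1/41)) = 1/(69976/33595 - 495/41) = 1/(-13760509/1377395) = -1377395/13760509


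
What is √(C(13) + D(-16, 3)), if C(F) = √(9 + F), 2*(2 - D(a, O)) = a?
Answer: √(10 + √22) ≈ 3.8328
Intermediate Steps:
D(a, O) = 2 - a/2
√(C(13) + D(-16, 3)) = √(√(9 + 13) + (2 - ½*(-16))) = √(√22 + (2 + 8)) = √(√22 + 10) = √(10 + √22)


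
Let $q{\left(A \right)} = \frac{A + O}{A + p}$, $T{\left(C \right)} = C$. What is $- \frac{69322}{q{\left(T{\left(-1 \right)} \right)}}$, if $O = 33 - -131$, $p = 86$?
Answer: $- \frac{5892370}{163} \approx -36150.0$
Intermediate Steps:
$O = 164$ ($O = 33 + 131 = 164$)
$q{\left(A \right)} = \frac{164 + A}{86 + A}$ ($q{\left(A \right)} = \frac{A + 164}{A + 86} = \frac{164 + A}{86 + A}$)
$- \frac{69322}{q{\left(T{\left(-1 \right)} \right)}} = - \frac{69322}{\frac{1}{86 - 1} \left(164 - 1\right)} = - \frac{69322}{\frac{1}{85} \cdot 163} = - \frac{69322}{\frac{163}{85}} = \left(-69322\right) \frac{85}{163} = - \frac{5892370}{163}$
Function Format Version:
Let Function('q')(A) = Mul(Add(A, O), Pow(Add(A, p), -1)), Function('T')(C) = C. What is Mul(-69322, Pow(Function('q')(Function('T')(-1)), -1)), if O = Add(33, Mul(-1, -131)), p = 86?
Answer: Rational(-5892370, 163) ≈ -36150.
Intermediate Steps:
O = 164 (O = Add(33, 131) = 164)
Function('q')(A) = Mul(Pow(Add(86, A), -1), Add(164, A)) (Function('q')(A) = Mul(Add(A, 164), Pow(Add(A, 86), -1)) = Mul(Add(164, A), Pow(Add(86, A), -1)) = Mul(Pow(Add(86, A), -1), Add(164, A)))
Mul(-69322, Pow(Function('q')(Function('T')(-1)), -1)) = Mul(-69322, Pow(Mul(Pow(Add(86, -1), -1), Add(164, -1)), -1)) = Mul(-69322, Pow(Mul(Pow(85, -1), 163), -1)) = Mul(-69322, Pow(Mul(Rational(1, 85), 163), -1)) = Mul(-69322, Pow(Rational(163, 85), -1)) = Mul(-69322, Rational(85, 163)) = Rational(-5892370, 163)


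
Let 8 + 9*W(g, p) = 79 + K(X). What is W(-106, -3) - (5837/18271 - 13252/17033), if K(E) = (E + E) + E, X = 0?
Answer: 23380256992/2800889487 ≈ 8.3474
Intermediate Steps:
K(E) = 3*E (K(E) = 2*E + E = 3*E)
W(g, p) = 71/9 (W(g, p) = -8/9 + (79 + 3*0)/9 = -8/9 + (79 + 0)/9 = -8/9 + (⅑)*79 = -8/9 + 79/9 = 71/9)
W(-106, -3) - (5837/18271 - 13252/17033) = 71/9 - (5837/18271 - 13252/17033) = 71/9 - 1*(-142705671/311209943) = 71/9 + 142705671/311209943 = 23380256992/2800889487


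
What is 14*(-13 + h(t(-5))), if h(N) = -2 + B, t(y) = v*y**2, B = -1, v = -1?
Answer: -224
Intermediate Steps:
t(y) = -y**2
h(N) = -3 (h(N) = -2 - 1 = -3)
14*(-13 + h(t(-5))) = 14*(-13 - 3) = 14*(-16) = -224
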